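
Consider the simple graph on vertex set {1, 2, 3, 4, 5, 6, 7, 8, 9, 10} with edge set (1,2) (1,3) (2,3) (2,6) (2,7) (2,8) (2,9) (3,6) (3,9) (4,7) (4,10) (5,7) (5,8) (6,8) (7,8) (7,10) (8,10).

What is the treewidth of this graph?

A width-2 tree decomposition is:
Bags: B1 = {2, 6, 8}  B2 = {2, 3, 6}  B3 = {2, 7, 8}  B4 = {7, 8, 10}  B5 = {5, 7, 8}  B6 = {1, 2, 3}  B7 = {4, 7, 10}  B8 = {2, 3, 9}
Tree: B1–B2, B1–B3, B3–B4, B3–B5, B2–B6, B4–B7, B2–B8
Each bag holds 3 vertices, so the decomposition has width 2, which upper-bounds the treewidth. For the lower bound, the 3 vertices {2, 6, 8} are pairwise adjacent, and any tree decomposition puts a clique entirely inside one bag — forcing width ≥ 2. The upper and lower bounds meet at 2, so that is the treewidth.

2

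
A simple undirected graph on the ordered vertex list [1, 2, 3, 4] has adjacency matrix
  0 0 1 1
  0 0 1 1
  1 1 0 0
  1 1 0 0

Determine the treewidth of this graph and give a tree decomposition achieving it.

Treewidth 2.
One optimal decomposition is:
Bags: B1 = {1, 2, 3}  B2 = {1, 2, 4}
Tree: B1–B2

Every bag has size at most 3, so the width is 3 − 1 = 2 and tw(G) ≤ 2. Since 2–3–1–4–2 is a cycle in G, G is not acyclic. Forests are exactly the graphs of treewidth ≤ 1, so tw(G) ≥ 2. Combining the bounds, tw(G) = 2.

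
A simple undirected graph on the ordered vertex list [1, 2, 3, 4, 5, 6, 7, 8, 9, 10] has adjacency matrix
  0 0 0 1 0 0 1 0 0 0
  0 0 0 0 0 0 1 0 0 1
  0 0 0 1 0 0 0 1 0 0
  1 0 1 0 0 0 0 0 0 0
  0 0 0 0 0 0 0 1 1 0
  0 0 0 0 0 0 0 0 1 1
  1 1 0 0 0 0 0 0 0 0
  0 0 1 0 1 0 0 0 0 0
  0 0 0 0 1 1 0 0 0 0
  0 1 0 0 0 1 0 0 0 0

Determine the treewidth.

2

A width-2 tree decomposition is:
Bags: B1 = {2, 7, 10}  B2 = {6, 7, 10}  B3 = {6, 7, 9}  B4 = {5, 7, 9}  B5 = {5, 7, 8}  B6 = {3, 7, 8}  B7 = {3, 4, 7}  B8 = {1, 4, 7}
Tree: B1–B2, B2–B3, B3–B4, B4–B5, B5–B6, B6–B7, B7–B8
The largest bag has 3 vertices, giving width 2; this decomposition certifies tw(G) ≤ 2. The edges 7–2–10–6–9–5–8–3–4–1–7 form a cycle, so G is not a tree and its treewidth is at least 2. Therefore the treewidth is 2.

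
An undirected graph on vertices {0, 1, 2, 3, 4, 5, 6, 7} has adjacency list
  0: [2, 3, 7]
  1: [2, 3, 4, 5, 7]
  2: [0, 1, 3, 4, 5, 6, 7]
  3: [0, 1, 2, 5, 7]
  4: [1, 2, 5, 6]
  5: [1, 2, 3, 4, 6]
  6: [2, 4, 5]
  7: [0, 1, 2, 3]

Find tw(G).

A width-3 tree decomposition is:
Bags: B1 = {1, 2, 3, 5}  B2 = {1, 2, 3, 7}  B3 = {1, 2, 4, 5}  B4 = {2, 4, 5, 6}  B5 = {0, 2, 3, 7}
Tree: B1–B2, B1–B3, B3–B4, B2–B5
Each bag holds 4 vertices, so the decomposition has width 3, which upper-bounds the treewidth. Conversely, {0, 2, 3, 7} is a clique of size 4, and the vertices of any clique must share a bag in every tree decomposition; so some bag has ≥ 4 vertices and tw(G) ≥ 3. Combining the bounds, tw(G) = 3.

3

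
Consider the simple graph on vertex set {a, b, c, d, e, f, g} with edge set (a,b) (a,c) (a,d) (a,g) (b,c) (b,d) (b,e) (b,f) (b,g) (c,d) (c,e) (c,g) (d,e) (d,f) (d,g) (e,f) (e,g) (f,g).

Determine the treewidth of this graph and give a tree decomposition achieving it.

The largest bag has 5 vertices, giving width 4; this decomposition certifies tw(G) ≤ 4. On the other hand G contains the 5-clique {b, c, d, e, g}. A clique must lie in a single bag of any decomposition, so no decomposition can have width below 4. Therefore the treewidth is 4.

Treewidth 4.
One optimal decomposition is:
Bags: B1 = {a, b, c, d, g}  B2 = {b, c, d, e, g}  B3 = {b, d, e, f, g}
Tree: B1–B2, B2–B3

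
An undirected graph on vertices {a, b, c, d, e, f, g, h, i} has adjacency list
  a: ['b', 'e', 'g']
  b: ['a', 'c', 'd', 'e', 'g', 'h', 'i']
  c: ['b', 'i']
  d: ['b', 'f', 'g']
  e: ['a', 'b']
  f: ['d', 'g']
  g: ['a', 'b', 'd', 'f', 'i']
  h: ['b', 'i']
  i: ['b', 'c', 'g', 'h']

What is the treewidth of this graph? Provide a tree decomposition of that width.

Every bag has size at most 3, so the width is 3 − 1 = 2 and tw(G) ≤ 2. On the other hand G contains the 3-clique {d, f, g}. A clique must lie in a single bag of any decomposition, so no decomposition can have width below 2. The upper and lower bounds meet at 2, so that is the treewidth.

Treewidth 2.
One optimal decomposition is:
Bags: B1 = {b, g, i}  B2 = {b, d, g}  B3 = {a, b, g}  B4 = {b, h, i}  B5 = {a, b, e}  B6 = {b, c, i}  B7 = {d, f, g}
Tree: B1–B2, B2–B3, B1–B4, B3–B5, B4–B6, B2–B7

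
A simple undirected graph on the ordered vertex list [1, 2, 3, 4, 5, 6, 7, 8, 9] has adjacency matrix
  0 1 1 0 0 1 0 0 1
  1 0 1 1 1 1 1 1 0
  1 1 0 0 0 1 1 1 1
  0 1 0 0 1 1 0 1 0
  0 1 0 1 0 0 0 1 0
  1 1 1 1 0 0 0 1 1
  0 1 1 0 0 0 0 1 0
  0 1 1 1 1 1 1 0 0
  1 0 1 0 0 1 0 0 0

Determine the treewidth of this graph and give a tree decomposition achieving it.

The largest bag has 4 vertices, giving width 3; this decomposition certifies tw(G) ≤ 3. For the lower bound, the 4 vertices {1, 3, 6, 9} are pairwise adjacent, and any tree decomposition puts a clique entirely inside one bag — forcing width ≥ 3. The upper and lower bounds meet at 3, so that is the treewidth.

Treewidth 3.
One optimal decomposition is:
Bags: B1 = {2, 4, 6, 8}  B2 = {2, 3, 6, 8}  B3 = {1, 2, 3, 6}  B4 = {1, 3, 6, 9}  B5 = {2, 4, 5, 8}  B6 = {2, 3, 7, 8}
Tree: B1–B2, B2–B3, B3–B4, B1–B5, B2–B6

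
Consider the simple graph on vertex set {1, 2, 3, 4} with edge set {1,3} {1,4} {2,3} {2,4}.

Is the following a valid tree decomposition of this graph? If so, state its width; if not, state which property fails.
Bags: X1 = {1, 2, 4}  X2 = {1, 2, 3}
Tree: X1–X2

Yes; width 2.

Every vertex of G appears in some bag (union = {1, 2, 3, 4}); every edge is covered by a bag; and for each vertex v the set of bags containing v is connected in the bag tree. The decomposition is therefore valid. The largest bag has 3 vertices, so the width is 2.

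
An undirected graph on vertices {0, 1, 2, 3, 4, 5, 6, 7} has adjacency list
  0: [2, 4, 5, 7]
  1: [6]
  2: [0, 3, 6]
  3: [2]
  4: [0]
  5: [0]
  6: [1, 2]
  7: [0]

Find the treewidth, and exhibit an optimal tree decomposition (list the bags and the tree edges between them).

The largest bag has 2 vertices, giving width 1; this decomposition certifies tw(G) ≤ 1. G has an edge, so its treewidth is at least 1. Therefore the treewidth is 1.

Treewidth 1.
One optimal decomposition is:
Bags: B1 = {0, 7}  B2 = {0, 2}  B3 = {2, 3}  B4 = {2, 6}  B5 = {0, 5}  B6 = {0, 4}  B7 = {1, 6}
Tree: B1–B2, B2–B3, B3–B4, B1–B5, B5–B6, B4–B7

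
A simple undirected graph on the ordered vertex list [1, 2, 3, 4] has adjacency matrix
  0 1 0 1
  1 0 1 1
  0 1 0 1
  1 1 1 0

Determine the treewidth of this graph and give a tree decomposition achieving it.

Treewidth 2.
One such decomposition:
Bags: B1 = {1, 2, 4}  B2 = {2, 3, 4}
Tree: B1–B2

Every bag has size at most 3, so the width is 3 − 1 = 2 and tw(G) ≤ 2. For the lower bound, the 3 vertices {1, 2, 4} are pairwise adjacent, and any tree decomposition puts a clique entirely inside one bag — forcing width ≥ 2. Hence tw(G) = 2 exactly.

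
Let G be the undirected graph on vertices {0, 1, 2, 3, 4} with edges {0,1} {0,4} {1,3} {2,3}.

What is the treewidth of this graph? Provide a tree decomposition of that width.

The largest bag has 2 vertices, giving width 1; this decomposition certifies tw(G) ≤ 1. Since G has at least one edge (e.g. 4–0), it is not an edgeless graph, so tw(G) ≥ 1. Therefore the treewidth is 1.

Treewidth 1.
One optimal decomposition is:
Bags: B1 = {0, 4}  B2 = {0, 1}  B3 = {1, 3}  B4 = {2, 3}
Tree: B1–B2, B2–B3, B3–B4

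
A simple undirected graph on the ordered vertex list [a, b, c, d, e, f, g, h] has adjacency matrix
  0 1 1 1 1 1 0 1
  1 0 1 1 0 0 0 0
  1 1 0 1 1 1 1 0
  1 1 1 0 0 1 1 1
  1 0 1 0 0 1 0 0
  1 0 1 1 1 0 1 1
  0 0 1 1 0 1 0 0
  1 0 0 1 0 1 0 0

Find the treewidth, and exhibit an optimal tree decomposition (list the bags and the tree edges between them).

The largest bag has 4 vertices, giving width 3; this decomposition certifies tw(G) ≤ 3. For the lower bound, the 4 vertices {a, d, f, h} are pairwise adjacent, and any tree decomposition puts a clique entirely inside one bag — forcing width ≥ 3. Combining the bounds, tw(G) = 3.

Treewidth 3.
Bags: B1 = {a, c, e, f}  B2 = {a, c, d, f}  B3 = {c, d, f, g}  B4 = {a, b, c, d}  B5 = {a, d, f, h}
Tree: B1–B2, B2–B3, B2–B4, B2–B5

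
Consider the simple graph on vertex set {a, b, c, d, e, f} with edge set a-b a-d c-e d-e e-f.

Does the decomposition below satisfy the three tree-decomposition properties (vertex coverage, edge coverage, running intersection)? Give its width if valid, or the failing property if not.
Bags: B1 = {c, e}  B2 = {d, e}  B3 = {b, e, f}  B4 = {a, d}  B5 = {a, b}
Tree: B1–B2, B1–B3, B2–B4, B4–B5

No — bags containing vertex b are not connected in the tree.

A tree decomposition must satisfy three properties: every vertex lies in some bag; for every edge, both endpoints lie together in some bag; and for every vertex, the bags containing it form a connected subtree. Here bags containing vertex b are not connected in the tree, so the decomposition is invalid.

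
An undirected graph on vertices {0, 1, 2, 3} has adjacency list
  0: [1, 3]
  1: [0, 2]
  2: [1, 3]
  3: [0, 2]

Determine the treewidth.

A width-2 tree decomposition is:
Bags: B1 = {0, 1, 3}  B2 = {1, 2, 3}
Tree: B1–B2
Each bag holds 3 vertices, so the decomposition has width 2, which upper-bounds the treewidth. The edges 1–0–3–2–1 form a cycle, so G is not a tree and its treewidth is at least 2. Combining the bounds, tw(G) = 2.

2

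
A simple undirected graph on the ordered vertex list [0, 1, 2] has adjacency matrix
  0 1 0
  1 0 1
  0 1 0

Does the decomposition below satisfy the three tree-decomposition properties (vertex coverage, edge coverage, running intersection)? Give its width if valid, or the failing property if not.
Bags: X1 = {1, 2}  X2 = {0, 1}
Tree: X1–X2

Yes; width 1.

Every vertex of G appears in some bag (union = {0, 1, 2}); every edge is covered by a bag; and for each vertex v the set of bags containing v is connected in the bag tree. The decomposition is therefore valid. The largest bag has 2 vertices, so the width is 1.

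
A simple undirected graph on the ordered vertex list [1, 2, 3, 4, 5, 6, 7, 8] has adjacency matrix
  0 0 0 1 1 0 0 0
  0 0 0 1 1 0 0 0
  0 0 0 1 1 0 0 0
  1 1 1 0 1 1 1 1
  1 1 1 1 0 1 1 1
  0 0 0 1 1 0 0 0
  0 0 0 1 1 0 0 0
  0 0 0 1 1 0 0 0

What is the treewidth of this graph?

2

A width-2 tree decomposition is:
Bags: B1 = {3, 4, 5}  B2 = {4, 5, 6}  B3 = {1, 4, 5}  B4 = {4, 5, 8}  B5 = {4, 5, 7}  B6 = {2, 4, 5}
Tree: B1–B2, B2–B3, B3–B4, B3–B5, B4–B6
Every bag has size at most 3, so the width is 3 − 1 = 2 and tw(G) ≤ 2. On the other hand G contains the 3-clique {1, 4, 5}. A clique must lie in a single bag of any decomposition, so no decomposition can have width below 2. Therefore the treewidth is 2.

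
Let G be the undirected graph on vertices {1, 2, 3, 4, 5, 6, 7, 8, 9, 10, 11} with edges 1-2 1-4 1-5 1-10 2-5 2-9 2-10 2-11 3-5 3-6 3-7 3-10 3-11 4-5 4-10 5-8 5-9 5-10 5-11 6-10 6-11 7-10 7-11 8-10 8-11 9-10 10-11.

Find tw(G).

3

A width-3 tree decomposition is:
Bags: B1 = {3, 5, 10, 11}  B2 = {2, 5, 10, 11}  B3 = {5, 8, 10, 11}  B4 = {3, 7, 10, 11}  B5 = {1, 2, 5, 10}  B6 = {3, 6, 10, 11}  B7 = {2, 5, 9, 10}  B8 = {1, 4, 5, 10}
Tree: B1–B2, B1–B3, B1–B4, B2–B5, B4–B6, B5–B7, B5–B8
Every bag has size at most 4, so the width is 4 − 1 = 3 and tw(G) ≤ 3. Conversely, {5, 8, 10, 11} is a clique of size 4, and the vertices of any clique must share a bag in every tree decomposition; so some bag has ≥ 4 vertices and tw(G) ≥ 3. The upper and lower bounds meet at 3, so that is the treewidth.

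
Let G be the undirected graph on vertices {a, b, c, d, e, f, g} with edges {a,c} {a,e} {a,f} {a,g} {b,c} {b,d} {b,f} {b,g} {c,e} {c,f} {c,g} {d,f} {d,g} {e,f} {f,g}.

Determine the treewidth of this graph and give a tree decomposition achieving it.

Treewidth 3.
One optimal decomposition is:
Bags: B1 = {b, c, f, g}  B2 = {a, c, f, g}  B3 = {a, c, e, f}  B4 = {b, d, f, g}
Tree: B1–B2, B2–B3, B1–B4

Every bag has size at most 4, so the width is 4 − 1 = 3 and tw(G) ≤ 3. For the lower bound, the 4 vertices {b, d, f, g} are pairwise adjacent, and any tree decomposition puts a clique entirely inside one bag — forcing width ≥ 3. The upper and lower bounds meet at 3, so that is the treewidth.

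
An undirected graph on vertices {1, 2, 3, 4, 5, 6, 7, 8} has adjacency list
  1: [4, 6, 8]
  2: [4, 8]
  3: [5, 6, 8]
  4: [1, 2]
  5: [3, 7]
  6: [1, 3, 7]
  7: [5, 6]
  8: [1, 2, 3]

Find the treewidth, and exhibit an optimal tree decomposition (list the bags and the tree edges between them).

Each bag holds 3 vertices, so the decomposition has width 2, which upper-bounds the treewidth. For the lower bound, G contains the cycle 5–7–6–3–5, so G is not a forest; only forests have treewidth ≤ 1, hence tw(G) ≥ 2. Therefore the treewidth is 2.

Treewidth 2.
One such decomposition:
Bags: B1 = {3, 5, 7}  B2 = {3, 6, 7}  B3 = {3, 6, 8}  B4 = {1, 6, 8}  B5 = {1, 2, 8}  B6 = {1, 2, 4}
Tree: B1–B2, B2–B3, B3–B4, B4–B5, B5–B6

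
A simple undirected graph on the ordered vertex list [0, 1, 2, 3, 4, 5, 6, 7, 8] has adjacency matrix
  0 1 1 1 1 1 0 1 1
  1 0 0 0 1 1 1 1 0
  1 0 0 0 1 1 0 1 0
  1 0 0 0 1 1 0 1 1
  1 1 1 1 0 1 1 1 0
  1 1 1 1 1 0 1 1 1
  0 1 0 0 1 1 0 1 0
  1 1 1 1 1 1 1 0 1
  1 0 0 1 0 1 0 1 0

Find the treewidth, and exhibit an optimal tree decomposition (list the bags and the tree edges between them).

Treewidth 4.
One optimal decomposition is:
Bags: B1 = {0, 1, 4, 5, 7}  B2 = {1, 4, 5, 6, 7}  B3 = {0, 3, 4, 5, 7}  B4 = {0, 2, 4, 5, 7}  B5 = {0, 3, 5, 7, 8}
Tree: B1–B2, B1–B3, B1–B4, B3–B5

The largest bag has 5 vertices, giving width 4; this decomposition certifies tw(G) ≤ 4. For the lower bound, the 5 vertices {0, 3, 5, 7, 8} are pairwise adjacent, and any tree decomposition puts a clique entirely inside one bag — forcing width ≥ 4. Combining the bounds, tw(G) = 4.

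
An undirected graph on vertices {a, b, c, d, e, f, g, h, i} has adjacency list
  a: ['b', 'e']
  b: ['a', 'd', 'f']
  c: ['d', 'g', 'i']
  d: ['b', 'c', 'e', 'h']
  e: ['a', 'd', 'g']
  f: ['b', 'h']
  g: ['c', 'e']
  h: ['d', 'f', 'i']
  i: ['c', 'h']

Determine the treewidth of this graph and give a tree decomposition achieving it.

Treewidth 3.
One such decomposition:
Bags: B1 = {c, g, h, i}  B2 = {c, d, g, h}  B3 = {d, e, g, h}  B4 = {d, e, f, h}  B5 = {b, d, e, f}  B6 = {a, b, e, f}
Tree: B1–B2, B2–B3, B3–B4, B4–B5, B5–B6

Every bag has size at most 4, so the width is 4 − 1 = 3 and tw(G) ≤ 3. For the lower bound: the 4 vertex sets {c,g,i}, {h}, {d}, {a,b,e,f} are disjoint, each induces a connected subgraph, and every pair is joined by at least one edge of G. Contracting each set to a single vertex therefore yields K_{4} as a minor, and since treewidth is minor-monotone, tw(G) ≥ tw(K_{4}) = 3. Hence tw(G) = 3 exactly.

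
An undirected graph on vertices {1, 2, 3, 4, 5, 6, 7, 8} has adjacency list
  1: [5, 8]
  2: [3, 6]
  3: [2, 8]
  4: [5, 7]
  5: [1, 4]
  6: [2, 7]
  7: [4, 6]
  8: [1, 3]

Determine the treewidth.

2

A width-2 tree decomposition is:
Bags: B1 = {2, 3, 6}  B2 = {3, 6, 8}  B3 = {1, 6, 8}  B4 = {1, 5, 6}  B5 = {4, 5, 6}  B6 = {4, 6, 7}
Tree: B1–B2, B2–B3, B3–B4, B4–B5, B5–B6
The largest bag has 3 vertices, giving width 2; this decomposition certifies tw(G) ≤ 2. Since 6–2–3–8–1–5–4–7–6 is a cycle in G, G is not acyclic. Forests are exactly the graphs of treewidth ≤ 1, so tw(G) ≥ 2. The upper and lower bounds meet at 2, so that is the treewidth.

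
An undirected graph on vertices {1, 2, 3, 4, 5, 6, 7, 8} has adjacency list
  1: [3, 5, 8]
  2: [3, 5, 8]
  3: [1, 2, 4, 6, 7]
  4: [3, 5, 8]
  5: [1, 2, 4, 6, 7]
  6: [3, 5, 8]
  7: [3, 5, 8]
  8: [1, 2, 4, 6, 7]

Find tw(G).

A width-3 tree decomposition is:
Bags: B1 = {3, 5, 6, 8}  B2 = {1, 3, 5, 8}  B3 = {3, 4, 5, 8}  B4 = {2, 3, 5, 8}  B5 = {3, 5, 7, 8}
Tree: B1–B2, B2–B3, B3–B4, B4–B5
Every bag has size at most 4, so the width is 4 − 1 = 3 and tw(G) ≤ 3. For the lower bound: the 4 vertex sets {6,8}, {1,5}, {3}, {4} are disjoint, each induces a connected subgraph, and every pair is joined by at least one edge of G. Contracting each set to a single vertex therefore yields K_{4} as a minor, and since treewidth is minor-monotone, tw(G) ≥ tw(K_{4}) = 3. The upper and lower bounds meet at 3, so that is the treewidth.

3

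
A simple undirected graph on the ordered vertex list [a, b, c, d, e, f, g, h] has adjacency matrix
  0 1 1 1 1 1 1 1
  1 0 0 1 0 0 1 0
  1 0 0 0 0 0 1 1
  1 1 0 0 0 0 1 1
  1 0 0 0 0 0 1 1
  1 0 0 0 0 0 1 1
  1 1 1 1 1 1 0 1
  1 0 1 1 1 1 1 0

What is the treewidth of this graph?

3

A width-3 tree decomposition is:
Bags: B1 = {a, f, g, h}  B2 = {a, e, g, h}  B3 = {a, d, g, h}  B4 = {a, c, g, h}  B5 = {a, b, d, g}
Tree: B1–B2, B1–B3, B3–B4, B3–B5
Every bag has size at most 4, so the width is 4 − 1 = 3 and tw(G) ≤ 3. Conversely, {a, d, g, h} is a clique of size 4, and the vertices of any clique must share a bag in every tree decomposition; so some bag has ≥ 4 vertices and tw(G) ≥ 3. Hence tw(G) = 3 exactly.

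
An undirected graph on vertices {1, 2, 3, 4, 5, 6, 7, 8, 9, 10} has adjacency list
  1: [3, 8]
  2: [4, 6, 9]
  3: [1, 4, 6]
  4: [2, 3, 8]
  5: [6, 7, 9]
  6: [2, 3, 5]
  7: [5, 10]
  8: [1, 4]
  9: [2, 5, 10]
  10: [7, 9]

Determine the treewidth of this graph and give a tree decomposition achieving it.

Each bag holds 3 vertices, so the decomposition has width 2, which upper-bounds the treewidth. For the lower bound, G contains the cycle 10–7–5–9–10, so G is not a forest; only forests have treewidth ≤ 1, hence tw(G) ≥ 2. Hence tw(G) = 2 exactly.

Treewidth 2.
One optimal decomposition is:
Bags: B1 = {7, 9, 10}  B2 = {5, 7, 9}  B3 = {2, 5, 9}  B4 = {2, 5, 6}  B5 = {2, 4, 6}  B6 = {3, 4, 6}  B7 = {3, 4, 8}  B8 = {1, 3, 8}
Tree: B1–B2, B2–B3, B3–B4, B4–B5, B5–B6, B6–B7, B7–B8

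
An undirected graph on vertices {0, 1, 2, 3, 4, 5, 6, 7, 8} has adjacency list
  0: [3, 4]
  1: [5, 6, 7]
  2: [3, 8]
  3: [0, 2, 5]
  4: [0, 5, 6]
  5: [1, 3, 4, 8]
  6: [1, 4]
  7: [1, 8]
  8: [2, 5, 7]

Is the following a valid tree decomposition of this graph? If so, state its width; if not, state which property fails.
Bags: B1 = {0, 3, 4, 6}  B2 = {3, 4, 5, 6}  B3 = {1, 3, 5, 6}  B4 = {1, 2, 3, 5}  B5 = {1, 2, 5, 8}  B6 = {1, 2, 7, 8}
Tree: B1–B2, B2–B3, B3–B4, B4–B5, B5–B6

Checking the three conditions: (i) the bags cover all of {0, 1, 2, 3, 4, 5, 6, 7, 8}; (ii) for each edge, some bag contains both endpoints; (iii) the bags containing any fixed vertex form a subtree. All hold, so the decomposition is valid with width 4 − 1 = 3.

Yes; width 3.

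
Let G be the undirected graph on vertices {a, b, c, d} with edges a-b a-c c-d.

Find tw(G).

A width-1 tree decomposition is:
Bags: B1 = {c, d}  B2 = {a, c}  B3 = {a, b}
Tree: B1–B2, B2–B3
The largest bag has 2 vertices, giving width 1; this decomposition certifies tw(G) ≤ 1. Any graph with an edge has treewidth ≥ 1, and G has the edge d–c. Combining the bounds, tw(G) = 1.

1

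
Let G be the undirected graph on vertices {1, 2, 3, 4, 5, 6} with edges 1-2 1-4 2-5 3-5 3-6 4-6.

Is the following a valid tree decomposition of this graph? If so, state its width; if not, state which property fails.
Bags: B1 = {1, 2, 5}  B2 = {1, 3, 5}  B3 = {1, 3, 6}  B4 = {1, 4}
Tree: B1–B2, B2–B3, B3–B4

No — edge (6,4) lies in no bag.

A tree decomposition must satisfy three properties: every vertex lies in some bag; for every edge, both endpoints lie together in some bag; and for every vertex, the bags containing it form a connected subtree. Here edge (6,4) lies in no bag, so the decomposition is invalid.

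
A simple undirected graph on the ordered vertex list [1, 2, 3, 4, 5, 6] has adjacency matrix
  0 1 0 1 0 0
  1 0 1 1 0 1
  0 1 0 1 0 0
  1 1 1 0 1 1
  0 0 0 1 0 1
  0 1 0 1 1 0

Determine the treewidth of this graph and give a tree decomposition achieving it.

The largest bag has 3 vertices, giving width 2; this decomposition certifies tw(G) ≤ 2. Conversely, {1, 2, 4} is a clique of size 3, and the vertices of any clique must share a bag in every tree decomposition; so some bag has ≥ 3 vertices and tw(G) ≥ 2. Therefore the treewidth is 2.

Treewidth 2.
One such decomposition:
Bags: B1 = {2, 4, 6}  B2 = {1, 2, 4}  B3 = {4, 5, 6}  B4 = {2, 3, 4}
Tree: B1–B2, B1–B3, B1–B4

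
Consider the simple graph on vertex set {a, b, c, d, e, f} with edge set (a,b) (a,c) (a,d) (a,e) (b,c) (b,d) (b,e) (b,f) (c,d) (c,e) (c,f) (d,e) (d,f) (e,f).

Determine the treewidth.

4

A width-4 tree decomposition is:
Bags: B1 = {a, b, c, d, e}  B2 = {b, c, d, e, f}
Tree: B1–B2
The largest bag has 5 vertices, giving width 4; this decomposition certifies tw(G) ≤ 4. Conversely, {b, c, d, e, f} is a clique of size 5, and the vertices of any clique must share a bag in every tree decomposition; so some bag has ≥ 5 vertices and tw(G) ≥ 4. Hence tw(G) = 4 exactly.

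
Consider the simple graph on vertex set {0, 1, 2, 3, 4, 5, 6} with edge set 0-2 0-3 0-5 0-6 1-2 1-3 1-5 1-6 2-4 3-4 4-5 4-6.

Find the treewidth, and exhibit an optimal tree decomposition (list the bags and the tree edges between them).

Treewidth 3.
One optimal decomposition is:
Bags: B1 = {0, 1, 4, 6}  B2 = {0, 1, 3, 4}  B3 = {0, 1, 4, 5}  B4 = {0, 1, 2, 4}
Tree: B1–B2, B2–B3, B3–B4

Every bag has size at most 4, so the width is 4 − 1 = 3 and tw(G) ≤ 3. For the lower bound: the 4 vertex sets {1,6}, {0,3}, {4}, {5} are disjoint, each induces a connected subgraph, and every pair is joined by at least one edge of G. Contracting each set to a single vertex therefore yields K_{4} as a minor, and since treewidth is minor-monotone, tw(G) ≥ tw(K_{4}) = 3. The upper and lower bounds meet at 3, so that is the treewidth.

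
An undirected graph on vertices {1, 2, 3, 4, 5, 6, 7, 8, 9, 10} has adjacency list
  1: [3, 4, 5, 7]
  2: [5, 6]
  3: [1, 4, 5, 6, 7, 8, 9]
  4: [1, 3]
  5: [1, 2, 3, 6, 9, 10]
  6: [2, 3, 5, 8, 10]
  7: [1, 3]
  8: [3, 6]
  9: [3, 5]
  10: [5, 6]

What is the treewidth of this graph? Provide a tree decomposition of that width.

Treewidth 2.
Bags: B1 = {3, 5, 6}  B2 = {3, 6, 8}  B3 = {3, 5, 9}  B4 = {1, 3, 5}  B5 = {1, 3, 4}  B6 = {2, 5, 6}  B7 = {5, 6, 10}  B8 = {1, 3, 7}
Tree: B1–B2, B1–B3, B3–B4, B4–B5, B1–B6, B1–B7, B5–B8

Each bag holds 3 vertices, so the decomposition has width 2, which upper-bounds the treewidth. For the lower bound, the 3 vertices {5, 6, 10} are pairwise adjacent, and any tree decomposition puts a clique entirely inside one bag — forcing width ≥ 2. Therefore the treewidth is 2.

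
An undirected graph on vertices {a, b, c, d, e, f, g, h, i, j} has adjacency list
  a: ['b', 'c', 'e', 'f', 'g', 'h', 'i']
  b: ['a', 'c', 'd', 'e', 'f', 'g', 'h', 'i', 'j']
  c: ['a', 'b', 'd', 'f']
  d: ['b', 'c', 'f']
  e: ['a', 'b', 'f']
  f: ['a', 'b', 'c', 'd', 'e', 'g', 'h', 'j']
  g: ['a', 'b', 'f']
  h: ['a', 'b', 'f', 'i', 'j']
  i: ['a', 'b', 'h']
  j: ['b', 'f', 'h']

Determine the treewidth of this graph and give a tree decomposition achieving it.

Treewidth 3.
One optimal decomposition is:
Bags: B1 = {a, b, f, g}  B2 = {a, b, f, h}  B3 = {a, b, c, f}  B4 = {b, c, d, f}  B5 = {a, b, e, f}  B6 = {b, f, h, j}  B7 = {a, b, h, i}
Tree: B1–B2, B2–B3, B3–B4, B2–B5, B2–B6, B2–B7

The largest bag has 4 vertices, giving width 3; this decomposition certifies tw(G) ≤ 3. Conversely, {b, c, d, f} is a clique of size 4, and the vertices of any clique must share a bag in every tree decomposition; so some bag has ≥ 4 vertices and tw(G) ≥ 3. Hence tw(G) = 3 exactly.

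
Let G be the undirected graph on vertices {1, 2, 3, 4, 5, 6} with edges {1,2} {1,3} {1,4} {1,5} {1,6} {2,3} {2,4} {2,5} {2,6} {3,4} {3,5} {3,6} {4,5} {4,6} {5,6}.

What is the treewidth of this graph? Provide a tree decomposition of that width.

A single bag containing all 6 vertices is trivially a valid decomposition of width 5. Conversely, {1, 2, 3, 4, 5, 6} is a clique of size 6, and the vertices of any clique must share a bag in every tree decomposition; so some bag has ≥ 6 vertices and tw(G) ≥ 5. Hence tw(G) = 5 exactly.

Treewidth 5.
Bags: B1 = {1, 2, 3, 4, 5, 6}
Tree: (single bag)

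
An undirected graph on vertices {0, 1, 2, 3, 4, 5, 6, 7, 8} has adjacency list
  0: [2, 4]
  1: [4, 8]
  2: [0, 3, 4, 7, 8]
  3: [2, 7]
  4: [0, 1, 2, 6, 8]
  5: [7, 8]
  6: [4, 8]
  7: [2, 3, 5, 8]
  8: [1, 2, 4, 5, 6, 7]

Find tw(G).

A width-2 tree decomposition is:
Bags: B1 = {2, 7, 8}  B2 = {2, 4, 8}  B3 = {5, 7, 8}  B4 = {2, 3, 7}  B5 = {1, 4, 8}  B6 = {0, 2, 4}  B7 = {4, 6, 8}
Tree: B1–B2, B1–B3, B1–B4, B2–B5, B2–B6, B5–B7
Every bag has size at most 3, so the width is 3 − 1 = 2 and tw(G) ≤ 2. Conversely, {0, 2, 4} is a clique of size 3, and the vertices of any clique must share a bag in every tree decomposition; so some bag has ≥ 3 vertices and tw(G) ≥ 2. Therefore the treewidth is 2.

2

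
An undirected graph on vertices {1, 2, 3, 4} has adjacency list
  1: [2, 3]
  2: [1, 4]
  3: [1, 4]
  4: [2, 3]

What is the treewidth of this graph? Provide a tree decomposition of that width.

Each bag holds 3 vertices, so the decomposition has width 2, which upper-bounds the treewidth. For the lower bound, G contains the cycle 1–3–4–2–1, so G is not a forest; only forests have treewidth ≤ 1, hence tw(G) ≥ 2. Therefore the treewidth is 2.

Treewidth 2.
One optimal decomposition is:
Bags: B1 = {1, 3, 4}  B2 = {1, 2, 4}
Tree: B1–B2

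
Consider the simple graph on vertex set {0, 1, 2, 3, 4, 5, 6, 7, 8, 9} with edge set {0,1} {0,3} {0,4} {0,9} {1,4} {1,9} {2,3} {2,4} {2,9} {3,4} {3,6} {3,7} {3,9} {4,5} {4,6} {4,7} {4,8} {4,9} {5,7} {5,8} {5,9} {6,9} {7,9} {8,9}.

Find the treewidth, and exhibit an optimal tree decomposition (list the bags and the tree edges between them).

Treewidth 3.
One optimal decomposition is:
Bags: B1 = {2, 3, 4, 9}  B2 = {3, 4, 7, 9}  B3 = {0, 3, 4, 9}  B4 = {4, 5, 7, 9}  B5 = {3, 4, 6, 9}  B6 = {4, 5, 8, 9}  B7 = {0, 1, 4, 9}
Tree: B1–B2, B1–B3, B2–B4, B1–B5, B4–B6, B3–B7

The largest bag has 4 vertices, giving width 3; this decomposition certifies tw(G) ≤ 3. On the other hand G contains the 4-clique {4, 5, 8, 9}. A clique must lie in a single bag of any decomposition, so no decomposition can have width below 3. Therefore the treewidth is 3.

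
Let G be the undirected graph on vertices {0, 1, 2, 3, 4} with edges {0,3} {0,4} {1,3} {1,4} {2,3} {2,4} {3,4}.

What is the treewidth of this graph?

A width-2 tree decomposition is:
Bags: B1 = {1, 3, 4}  B2 = {2, 3, 4}  B3 = {0, 3, 4}
Tree: B1–B2, B2–B3
Every bag has size at most 3, so the width is 3 − 1 = 2 and tw(G) ≤ 2. Conversely, {0, 3, 4} is a clique of size 3, and the vertices of any clique must share a bag in every tree decomposition; so some bag has ≥ 3 vertices and tw(G) ≥ 2. Hence tw(G) = 2 exactly.

2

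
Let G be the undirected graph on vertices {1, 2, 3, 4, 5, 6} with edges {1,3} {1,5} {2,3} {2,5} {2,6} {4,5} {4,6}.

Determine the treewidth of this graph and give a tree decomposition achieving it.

Every bag has size at most 3, so the width is 3 − 1 = 2 and tw(G) ≤ 2. The edges 4–6–2–5–4 form a cycle, so G is not a tree and its treewidth is at least 2. Hence tw(G) = 2 exactly.

Treewidth 2.
One optimal decomposition is:
Bags: B1 = {4, 5, 6}  B2 = {2, 5, 6}  B3 = {1, 2, 5}  B4 = {1, 2, 3}
Tree: B1–B2, B2–B3, B3–B4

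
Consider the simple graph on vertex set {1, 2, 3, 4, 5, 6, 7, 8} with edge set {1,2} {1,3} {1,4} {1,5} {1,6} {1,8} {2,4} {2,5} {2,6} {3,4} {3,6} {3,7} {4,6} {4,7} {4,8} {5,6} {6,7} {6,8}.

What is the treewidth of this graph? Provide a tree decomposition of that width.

Each bag holds 4 vertices, so the decomposition has width 3, which upper-bounds the treewidth. On the other hand G contains the 4-clique {1, 4, 6, 8}. A clique must lie in a single bag of any decomposition, so no decomposition can have width below 3. The upper and lower bounds meet at 3, so that is the treewidth.

Treewidth 3.
One optimal decomposition is:
Bags: B1 = {1, 2, 4, 6}  B2 = {1, 3, 4, 6}  B3 = {1, 4, 6, 8}  B4 = {3, 4, 6, 7}  B5 = {1, 2, 5, 6}
Tree: B1–B2, B2–B3, B2–B4, B1–B5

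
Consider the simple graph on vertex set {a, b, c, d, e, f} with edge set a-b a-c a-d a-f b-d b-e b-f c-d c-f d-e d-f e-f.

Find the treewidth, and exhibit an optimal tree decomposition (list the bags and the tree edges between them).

Every bag has size at most 4, so the width is 4 − 1 = 3 and tw(G) ≤ 3. On the other hand G contains the 4-clique {b, d, e, f}. A clique must lie in a single bag of any decomposition, so no decomposition can have width below 3. The upper and lower bounds meet at 3, so that is the treewidth.

Treewidth 3.
One such decomposition:
Bags: B1 = {a, c, d, f}  B2 = {a, b, d, f}  B3 = {b, d, e, f}
Tree: B1–B2, B2–B3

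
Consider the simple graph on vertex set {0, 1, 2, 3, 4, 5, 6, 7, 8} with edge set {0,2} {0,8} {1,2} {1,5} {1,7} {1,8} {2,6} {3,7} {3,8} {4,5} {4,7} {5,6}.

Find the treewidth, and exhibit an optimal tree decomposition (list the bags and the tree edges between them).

Treewidth 3.
One optimal decomposition is:
Bags: B1 = {0, 2, 3, 8}  B2 = {1, 2, 3, 8}  B3 = {1, 2, 3, 7}  B4 = {1, 2, 6, 7}  B5 = {1, 5, 6, 7}  B6 = {4, 5, 6, 7}
Tree: B1–B2, B2–B3, B3–B4, B4–B5, B5–B6

Each bag holds 4 vertices, so the decomposition has width 3, which upper-bounds the treewidth. For the lower bound: the 4 vertex sets {0,3,8}, {2}, {1}, {4,5,6,7} are disjoint, each induces a connected subgraph, and every pair is joined by at least one edge of G. Contracting each set to a single vertex therefore yields K_{4} as a minor, and since treewidth is minor-monotone, tw(G) ≥ tw(K_{4}) = 3. Hence tw(G) = 3 exactly.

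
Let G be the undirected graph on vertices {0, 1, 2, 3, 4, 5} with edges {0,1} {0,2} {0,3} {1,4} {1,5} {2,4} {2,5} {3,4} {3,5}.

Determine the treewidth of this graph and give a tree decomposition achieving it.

Treewidth 3.
Bags: B1 = {0, 1, 4, 5}  B2 = {0, 3, 4, 5}  B3 = {0, 2, 4, 5}
Tree: B1–B2, B2–B3

The largest bag has 4 vertices, giving width 3; this decomposition certifies tw(G) ≤ 3. For the lower bound: the 4 vertex sets {0,1}, {3,4}, {5}, {2} are disjoint, each induces a connected subgraph, and every pair is joined by at least one edge of G. Contracting each set to a single vertex therefore yields K_{4} as a minor, and since treewidth is minor-monotone, tw(G) ≥ tw(K_{4}) = 3. Combining the bounds, tw(G) = 3.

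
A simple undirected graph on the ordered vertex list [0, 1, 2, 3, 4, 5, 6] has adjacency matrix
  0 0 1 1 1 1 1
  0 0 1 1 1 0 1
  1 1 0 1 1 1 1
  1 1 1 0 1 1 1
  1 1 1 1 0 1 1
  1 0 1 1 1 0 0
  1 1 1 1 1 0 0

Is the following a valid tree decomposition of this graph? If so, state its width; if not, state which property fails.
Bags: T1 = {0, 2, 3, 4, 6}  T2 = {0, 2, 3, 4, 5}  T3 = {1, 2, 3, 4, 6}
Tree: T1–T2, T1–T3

Yes; width 4.

Checking the three conditions: (i) the bags cover all of {0, 1, 2, 3, 4, 5, 6}; (ii) for each edge, some bag contains both endpoints; (iii) the bags containing any fixed vertex form a subtree. All hold, so the decomposition is valid with width 5 − 1 = 4.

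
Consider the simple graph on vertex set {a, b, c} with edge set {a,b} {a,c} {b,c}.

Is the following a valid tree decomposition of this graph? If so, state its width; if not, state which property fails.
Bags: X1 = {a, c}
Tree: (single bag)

No — vertex b appears in no bag.

A tree decomposition must satisfy three properties: every vertex lies in some bag; for every edge, both endpoints lie together in some bag; and for every vertex, the bags containing it form a connected subtree. Here vertex b appears in no bag, so the decomposition is invalid.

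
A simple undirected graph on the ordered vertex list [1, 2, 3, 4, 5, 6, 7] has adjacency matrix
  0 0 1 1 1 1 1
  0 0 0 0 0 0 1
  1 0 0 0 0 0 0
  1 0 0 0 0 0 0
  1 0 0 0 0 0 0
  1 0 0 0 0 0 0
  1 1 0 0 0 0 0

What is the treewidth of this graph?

1

A width-1 tree decomposition is:
Bags: B1 = {1, 4}  B2 = {1, 3}  B3 = {1, 7}  B4 = {2, 7}  B5 = {1, 6}  B6 = {1, 5}
Tree: B1–B2, B2–B3, B3–B4, B2–B5, B3–B6
The largest bag has 2 vertices, giving width 1; this decomposition certifies tw(G) ≤ 1. Since G has at least one edge (e.g. 1–4), it is not an edgeless graph, so tw(G) ≥ 1. The upper and lower bounds meet at 1, so that is the treewidth.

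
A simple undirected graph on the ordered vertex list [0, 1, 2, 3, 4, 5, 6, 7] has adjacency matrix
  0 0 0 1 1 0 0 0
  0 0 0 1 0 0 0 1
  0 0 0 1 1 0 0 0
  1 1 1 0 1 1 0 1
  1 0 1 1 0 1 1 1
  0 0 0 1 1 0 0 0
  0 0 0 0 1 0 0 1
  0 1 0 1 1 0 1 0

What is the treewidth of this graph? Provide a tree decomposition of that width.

Every bag has size at most 3, so the width is 3 − 1 = 2 and tw(G) ≤ 2. On the other hand G contains the 3-clique {1, 3, 7}. A clique must lie in a single bag of any decomposition, so no decomposition can have width below 2. Combining the bounds, tw(G) = 2.

Treewidth 2.
One optimal decomposition is:
Bags: B1 = {3, 4, 7}  B2 = {4, 6, 7}  B3 = {0, 3, 4}  B4 = {3, 4, 5}  B5 = {2, 3, 4}  B6 = {1, 3, 7}
Tree: B1–B2, B1–B3, B1–B4, B4–B5, B1–B6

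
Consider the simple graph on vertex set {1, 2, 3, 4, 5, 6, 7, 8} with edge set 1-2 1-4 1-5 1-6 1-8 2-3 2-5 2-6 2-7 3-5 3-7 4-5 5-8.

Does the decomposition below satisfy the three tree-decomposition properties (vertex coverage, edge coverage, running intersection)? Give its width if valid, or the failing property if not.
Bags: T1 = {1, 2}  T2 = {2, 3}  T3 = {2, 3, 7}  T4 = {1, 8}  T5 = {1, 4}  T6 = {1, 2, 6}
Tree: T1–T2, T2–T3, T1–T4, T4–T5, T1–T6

No — vertex 5 appears in no bag.

A tree decomposition must satisfy three properties: every vertex lies in some bag; for every edge, both endpoints lie together in some bag; and for every vertex, the bags containing it form a connected subtree. Here vertex 5 appears in no bag, so the decomposition is invalid.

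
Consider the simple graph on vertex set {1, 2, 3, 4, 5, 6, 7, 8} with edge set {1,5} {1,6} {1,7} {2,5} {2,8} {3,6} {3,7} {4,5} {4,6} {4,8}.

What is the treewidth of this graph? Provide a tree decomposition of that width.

Treewidth 2.
One such decomposition:
Bags: B1 = {1, 3, 7}  B2 = {1, 3, 6}  B3 = {1, 5, 6}  B4 = {4, 5, 6}  B5 = {2, 4, 5}  B6 = {2, 4, 8}
Tree: B1–B2, B2–B3, B3–B4, B4–B5, B5–B6

The largest bag has 3 vertices, giving width 2; this decomposition certifies tw(G) ≤ 2. For the lower bound, G contains the cycle 7–3–6–1–7, so G is not a forest; only forests have treewidth ≤ 1, hence tw(G) ≥ 2. Combining the bounds, tw(G) = 2.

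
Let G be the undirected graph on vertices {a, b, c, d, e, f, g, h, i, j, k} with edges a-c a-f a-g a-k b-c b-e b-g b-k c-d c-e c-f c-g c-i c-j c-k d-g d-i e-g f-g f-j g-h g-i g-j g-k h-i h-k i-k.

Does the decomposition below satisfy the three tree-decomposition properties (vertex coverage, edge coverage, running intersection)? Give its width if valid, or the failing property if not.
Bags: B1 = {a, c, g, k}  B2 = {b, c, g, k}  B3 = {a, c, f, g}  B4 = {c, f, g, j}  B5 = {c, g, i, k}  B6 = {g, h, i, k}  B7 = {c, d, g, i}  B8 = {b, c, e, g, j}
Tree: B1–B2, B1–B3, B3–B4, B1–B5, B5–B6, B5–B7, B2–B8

A tree decomposition must satisfy three properties: every vertex lies in some bag; for every edge, both endpoints lie together in some bag; and for every vertex, the bags containing it form a connected subtree. Here bags containing vertex j are not connected in the tree, so the decomposition is invalid.

No — bags containing vertex j are not connected in the tree.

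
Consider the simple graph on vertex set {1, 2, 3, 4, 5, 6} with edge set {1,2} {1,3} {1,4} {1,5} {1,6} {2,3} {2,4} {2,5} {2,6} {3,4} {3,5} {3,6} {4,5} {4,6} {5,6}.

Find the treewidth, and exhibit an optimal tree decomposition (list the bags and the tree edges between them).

Treewidth 5.
One optimal decomposition is:
Bags: B1 = {1, 2, 3, 4, 5, 6}
Tree: (single bag)

A single bag containing all 6 vertices is trivially a valid decomposition of width 5. For the lower bound, the 6 vertices {1, 2, 3, 4, 5, 6} are pairwise adjacent, and any tree decomposition puts a clique entirely inside one bag — forcing width ≥ 5. The upper and lower bounds meet at 5, so that is the treewidth.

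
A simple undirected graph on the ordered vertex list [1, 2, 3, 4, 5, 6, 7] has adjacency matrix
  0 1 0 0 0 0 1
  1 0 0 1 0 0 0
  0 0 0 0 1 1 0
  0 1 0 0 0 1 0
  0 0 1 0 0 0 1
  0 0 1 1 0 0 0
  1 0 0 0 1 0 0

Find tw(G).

A width-2 tree decomposition is:
Bags: B1 = {3, 5, 7}  B2 = {1, 3, 7}  B3 = {1, 2, 3}  B4 = {2, 3, 4}  B5 = {3, 4, 6}
Tree: B1–B2, B2–B3, B3–B4, B4–B5
Every bag has size at most 3, so the width is 3 − 1 = 2 and tw(G) ≤ 2. The edges 3–5–7–1–2–4–6–3 form a cycle, so G is not a tree and its treewidth is at least 2. Therefore the treewidth is 2.

2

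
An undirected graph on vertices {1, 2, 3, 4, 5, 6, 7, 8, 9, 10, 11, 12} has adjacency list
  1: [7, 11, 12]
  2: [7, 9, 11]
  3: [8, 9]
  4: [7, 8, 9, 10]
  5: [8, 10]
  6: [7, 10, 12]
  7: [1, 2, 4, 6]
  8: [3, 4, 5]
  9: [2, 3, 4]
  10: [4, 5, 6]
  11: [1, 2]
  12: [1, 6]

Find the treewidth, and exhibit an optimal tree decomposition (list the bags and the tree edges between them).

Each bag holds 4 vertices, so the decomposition has width 3, which upper-bounds the treewidth. For the lower bound: the 4 vertex sets {1,11,12}, {6}, {7}, {2,4,9,10} are disjoint, each induces a connected subgraph, and every pair is joined by at least one edge of G. Contracting each set to a single vertex therefore yields K_{4} as a minor, and since treewidth is minor-monotone, tw(G) ≥ tw(K_{4}) = 3. Combining the bounds, tw(G) = 3.

Treewidth 3.
One optimal decomposition is:
Bags: B1 = {1, 6, 11, 12}  B2 = {1, 6, 7, 11}  B3 = {2, 6, 7, 11}  B4 = {2, 6, 7, 10}  B5 = {2, 4, 7, 10}  B6 = {2, 4, 9, 10}  B7 = {4, 5, 9, 10}  B8 = {4, 5, 8, 9}  B9 = {3, 5, 8, 9}
Tree: B1–B2, B2–B3, B3–B4, B4–B5, B5–B6, B6–B7, B7–B8, B8–B9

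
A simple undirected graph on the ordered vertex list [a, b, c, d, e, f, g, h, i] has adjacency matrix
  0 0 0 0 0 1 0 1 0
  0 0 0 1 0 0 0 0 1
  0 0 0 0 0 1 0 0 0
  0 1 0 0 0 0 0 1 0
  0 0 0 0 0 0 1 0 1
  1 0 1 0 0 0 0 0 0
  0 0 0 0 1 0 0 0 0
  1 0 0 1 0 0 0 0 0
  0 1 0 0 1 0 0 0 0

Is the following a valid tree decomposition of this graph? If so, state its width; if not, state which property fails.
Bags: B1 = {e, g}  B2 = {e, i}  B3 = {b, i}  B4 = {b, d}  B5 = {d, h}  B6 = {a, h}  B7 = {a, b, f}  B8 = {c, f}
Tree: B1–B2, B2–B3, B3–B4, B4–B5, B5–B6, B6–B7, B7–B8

A tree decomposition must satisfy three properties: every vertex lies in some bag; for every edge, both endpoints lie together in some bag; and for every vertex, the bags containing it form a connected subtree. Here bags containing vertex b are not connected in the tree, so the decomposition is invalid.

No — bags containing vertex b are not connected in the tree.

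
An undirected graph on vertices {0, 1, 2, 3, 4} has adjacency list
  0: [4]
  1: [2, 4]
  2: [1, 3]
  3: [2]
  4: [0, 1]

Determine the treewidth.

A width-1 tree decomposition is:
Bags: B1 = {1, 2}  B2 = {2, 3}  B3 = {1, 4}  B4 = {0, 4}
Tree: B1–B2, B1–B3, B3–B4
Every bag has size at most 2, so the width is 2 − 1 = 1 and tw(G) ≤ 1. G has an edge, so its treewidth is at least 1. The upper and lower bounds meet at 1, so that is the treewidth.

1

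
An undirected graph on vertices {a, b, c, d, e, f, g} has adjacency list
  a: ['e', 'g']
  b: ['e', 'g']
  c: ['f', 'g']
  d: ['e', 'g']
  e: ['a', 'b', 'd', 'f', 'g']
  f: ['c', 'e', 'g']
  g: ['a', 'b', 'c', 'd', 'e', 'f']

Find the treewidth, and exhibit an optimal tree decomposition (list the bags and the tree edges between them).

Treewidth 2.
Bags: B1 = {a, e, g}  B2 = {e, f, g}  B3 = {b, e, g}  B4 = {d, e, g}  B5 = {c, f, g}
Tree: B1–B2, B2–B3, B1–B4, B2–B5

Every bag has size at most 3, so the width is 3 − 1 = 2 and tw(G) ≤ 2. On the other hand G contains the 3-clique {d, e, g}. A clique must lie in a single bag of any decomposition, so no decomposition can have width below 2. Hence tw(G) = 2 exactly.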